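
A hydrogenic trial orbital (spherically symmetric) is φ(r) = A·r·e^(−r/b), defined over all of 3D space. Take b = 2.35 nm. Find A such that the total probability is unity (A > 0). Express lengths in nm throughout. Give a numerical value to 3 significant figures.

A ≈ 0.0385 nm^(-5/2)

The normalization condition is ∫|φ|² 4πr² dr = 1 from 0 to ∞.
Recall ∫₀^∞ r^m e^(−r/β) dr = m!·β^(m+1), carrying out the integral gives A² · 3·π·b^5.
Setting this equal to 1 gives A² = 1/(3·π·b^5).
With b = 2.35: A² = 0.001480 and A = 0.03848.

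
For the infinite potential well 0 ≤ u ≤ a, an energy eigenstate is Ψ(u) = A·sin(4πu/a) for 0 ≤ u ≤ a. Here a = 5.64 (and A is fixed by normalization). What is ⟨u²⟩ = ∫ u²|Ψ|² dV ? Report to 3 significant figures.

The expectation value is the |Ψ|²-weighted average of u^2: ∫ u^2|Ψ|² du.
Since the A² factors cancel between numerator and denominator, ⟨u²⟩ = -a^2/(32·π^2) + a^2/3.
Putting a = 5.64 gives 10.50.

⟨u^2⟩ ≈ 10.5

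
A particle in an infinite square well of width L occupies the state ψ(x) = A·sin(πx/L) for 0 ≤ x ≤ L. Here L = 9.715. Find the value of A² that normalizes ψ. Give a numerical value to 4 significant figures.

Normalization requires ∫|ψ|² dx = 1, integrated from 0 to L.
With ψ = A·sin(πx/L), the integral evaluates to A²·[L/2].
So A² = (L/2)^(−1).
Plugging in L = 9.715 yields A = 0.45373.

A^2 ≈ 0.2059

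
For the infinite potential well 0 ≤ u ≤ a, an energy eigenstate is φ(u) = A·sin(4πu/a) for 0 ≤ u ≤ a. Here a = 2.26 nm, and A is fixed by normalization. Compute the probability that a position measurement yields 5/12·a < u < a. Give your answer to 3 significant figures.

The probability is P = ∫ |φ|² du over [5/12·a, a].
With A² fixed by ∫|φ|² = 1, i.e. A² = (a/2)^(−1), substitute and integrate.
In terms of t = u/a (A² and the length scale cancel between numerator and denominator), P = [∫_{5/12}^{1} sin(4·π·t)^2 dt] / [∫_{0}^{1} sin(4·π·t)^2 dt].
An antiderivative of sin(4·π·t)^2 is t/2 - sin(4·π·t)·cos(4·π·t)/(8·π); evaluating from 5/12 to 1 gives -√(3)/(32·π) + 7/24, while the full integral is 1/2.
The result is P = -√(3)/(16·π) + 7/12.

P ≈ 0.549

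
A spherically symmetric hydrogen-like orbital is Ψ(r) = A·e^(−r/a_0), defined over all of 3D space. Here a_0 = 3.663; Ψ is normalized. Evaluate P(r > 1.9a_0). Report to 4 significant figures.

P ≈ 0.2689

Integrate the radial probability density 4πr²|Ψ|² over r > 1.9a_0.
A² is fixed by ∫₀^∞ 4πr²|Ψ|² dr = 1, i.e. A² = (π·a_0^3)^(−1).
Substituting u = r/a_0, A², 4π and the length scale all cancel in the ratio: P = ∫_{1.9}^{∞} u^2·e^(-2·u) du / ∫_{0}^{∞} u^2·e^(-2·u) du.
An antiderivative of u^2·e^(-2·u) is -(2·u^2 + 2·u + 1)·e^(-2·u)/4; evaluating from 1.9 to ∞ gives 601·e^(-19/5)/200, while the full integral is 1/4.
This evaluates to P = 0.26890.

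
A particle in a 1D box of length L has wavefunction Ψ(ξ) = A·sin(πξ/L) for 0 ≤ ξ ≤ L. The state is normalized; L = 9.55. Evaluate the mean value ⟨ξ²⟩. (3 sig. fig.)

The expectation value is the |Ψ|²-weighted average of ξ^2: ∫ ξ^2|Ψ|² dξ.
With ∫₀^L sin²(nπξ/L) dξ = L/2, evaluating both integrals, ⟨ξ²⟩ = -L^2/(2·π^2) + L^2/3.
Putting L = 9.55 gives 25.78.

⟨ξ^2⟩ ≈ 25.8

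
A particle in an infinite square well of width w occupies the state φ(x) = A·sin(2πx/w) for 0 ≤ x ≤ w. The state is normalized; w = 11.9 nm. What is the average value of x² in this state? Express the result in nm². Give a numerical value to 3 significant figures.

⟨x²⟩ = ∫ x^2 |φ|² dx over the full domain.
With ∫₀^w sin²(nπx/w) dx = w/2, evaluating both integrals, ⟨x²⟩ = -w^2/(8·π^2) + w^2/3.
Putting w = 11.9 gives 45.41.

⟨x^2⟩ ≈ 45.4 nm^2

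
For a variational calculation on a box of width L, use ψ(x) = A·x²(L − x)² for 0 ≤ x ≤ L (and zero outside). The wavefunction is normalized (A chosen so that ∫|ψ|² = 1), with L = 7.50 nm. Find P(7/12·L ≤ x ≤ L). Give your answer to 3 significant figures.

The probability is P = ∫ |ψ|² dx over [7/12·L, L].
The normalization integral ∫|ψ|²dx over the whole domain equals L^9/630·A², and A² cancels in the ratio.
Let u = x/L; then A² and the length scale cancel, so P = ∫_{7/12}^{1} u^4·(1 - u)^4 du ÷ ∫_{0}^{1} u^4·(1 - u)^4 du.
An antiderivative of u^4·(1 - u)^4 is u^5·(70·u^4 - 315·u^3 + 540·u^2 - 420·u + 126)/630; evaluating from 7/12 to 1 gives ≈ 0.00047989, while the full integral is 1/630.
The result is P = 0.3023.

P ≈ 0.302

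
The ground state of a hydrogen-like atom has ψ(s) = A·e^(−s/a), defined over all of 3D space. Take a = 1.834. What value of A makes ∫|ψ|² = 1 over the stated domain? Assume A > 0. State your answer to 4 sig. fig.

A ≈ 0.2272

We need A² ∫|f|² 4πs² ds = 1, taking the integral from 0 to ∞.
The angular integral contributes 4π, leaving ∫₀^∞ s²|ψ|² ds.
With ψ = A·e^(−s/a), the integral evaluates to A²·[π·a^3].
Hence A² = 1/[π·a^3].
With a = 1.834: A² = 0.051600 and A = 0.22716.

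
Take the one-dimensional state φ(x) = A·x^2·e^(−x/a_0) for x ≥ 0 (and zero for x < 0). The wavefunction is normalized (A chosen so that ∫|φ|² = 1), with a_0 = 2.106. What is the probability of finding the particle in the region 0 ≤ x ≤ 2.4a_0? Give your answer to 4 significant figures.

The probability is P = ∫ |φ|² dx over [0, 2.4a_0].
The normalization integral ∫|φ|²dx over the whole domain equals 3·a_0^5/4·A², and A² cancels in the ratio.
Let u = x/a_0; then A² and the length scale cancel, so P = ∫_{0}^{2.4} u^4·e^(-2·u) du ÷ ∫_{0}^{∞} u^4·e^(-2·u) du.
With ∫ u^4·e^(-2·u) du = -(u^4/2 + u^3 + 3·u^2/2 + 3·u/2 + 3/4)·e^(-2·u) + C, the region integral is ≈ 0.392806 and the full one is 3/4.
The result is P = 0.52374.

P ≈ 0.5237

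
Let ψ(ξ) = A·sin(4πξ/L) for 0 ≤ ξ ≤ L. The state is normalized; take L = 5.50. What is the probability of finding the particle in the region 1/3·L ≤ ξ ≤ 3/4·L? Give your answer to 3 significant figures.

P ≈ 0.451

|ψ|² is the probability density, so P = ∫_{1/3·L}^{3/4·L} |ψ|² dξ.
Since A² = 1/(L/2), this is the region integral divided by the full normalization integral.
In terms of u = ξ/L (A² and the length scale cancel between numerator and denominator), P = [∫_{1/3}^{3/4} sin(4·π·u)^2 du] / [∫_{0}^{1} sin(4·π·u)^2 du].
An antiderivative of sin(4·π·u)^2 is u/2 - sin(4·π·u)·cos(4·π·u)/(8·π); evaluating from 1/3 to 3/4 gives √(3)/(32·π) + 5/24, while the full integral is 1/2.
This works out to P = √(3)/(16·π) + 5/12.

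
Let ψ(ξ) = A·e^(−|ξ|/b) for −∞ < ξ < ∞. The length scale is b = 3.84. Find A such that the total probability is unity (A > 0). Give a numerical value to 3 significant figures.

We need A² ∫|f|² dξ = 1, taking the integral from −∞ to ∞.
Recall ∫₀^∞ ξ^m e^(−ξ/β) dξ = m!·β^(m+1), ∫|ψ|² dξ = A²·(b).
So A² = (b)^(−1).
Plugging in b = 3.84 yields A = 0.5103.

A ≈ 0.510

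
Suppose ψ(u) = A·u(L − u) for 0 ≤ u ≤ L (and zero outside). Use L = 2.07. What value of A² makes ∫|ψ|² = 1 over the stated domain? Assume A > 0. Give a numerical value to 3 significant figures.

A^2 ≈ 0.789

Normalization requires ∫|ψ|² du = 1, integrated from 0 to L.
Expanding the polynomial and integrating term by term, with ψ = A·u(L − u), the integral evaluates to A²·[L^5/30].
So A² = (L^5/30)^(−1).
Plugging in L = 2.07 yields A = 0.8885.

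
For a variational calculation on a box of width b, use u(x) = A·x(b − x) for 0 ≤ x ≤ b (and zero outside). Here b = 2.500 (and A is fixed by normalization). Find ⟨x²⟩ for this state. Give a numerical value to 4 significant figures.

The expectation value is the |u|²-weighted average of x^2: ∫ x^2|u|² dx.
Expanding the polynomial and integrating term by term, evaluating both integrals, ⟨x²⟩ = 2·b^2/7.
Putting b = 2.500 gives 1.7857.

⟨x^2⟩ ≈ 1.786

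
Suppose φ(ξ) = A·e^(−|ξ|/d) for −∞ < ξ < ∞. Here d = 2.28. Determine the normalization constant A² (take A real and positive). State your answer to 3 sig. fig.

A^2 ≈ 0.439

We need A² ∫|f|² dξ = 1, taking the integral from −∞ to ∞.
The integral (without the A² prefactor) comes out to d.
So A² = (d)^(−1).
Plugging in d = 2.28 yields A = 0.6623.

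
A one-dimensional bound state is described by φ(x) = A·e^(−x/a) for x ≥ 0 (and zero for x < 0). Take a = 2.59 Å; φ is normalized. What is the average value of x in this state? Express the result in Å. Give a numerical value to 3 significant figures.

⟨x⟩ = ∫ x |φ|² dx over the full domain.
Evaluating both integrals, ⟨x⟩ = a/2.
With a = 2.59, ⟨x⟩ = 1.295.

⟨x⟩ ≈ 1.30 Å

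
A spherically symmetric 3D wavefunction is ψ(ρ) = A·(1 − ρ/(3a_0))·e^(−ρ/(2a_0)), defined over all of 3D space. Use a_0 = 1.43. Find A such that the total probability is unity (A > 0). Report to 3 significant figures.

Require ∫ |ψ|² 4πρ² dρ = 1 over the whole domain.
(Spherical symmetry: dV = 4πρ² dρ.)
Carrying out the integral gives A² · 8·π·a_0^3/3.
So A² = (8·π·a_0^3/3)^(−1).
With a_0 = 1.43: A² = 0.04082 and A = 0.2020.

A ≈ 0.202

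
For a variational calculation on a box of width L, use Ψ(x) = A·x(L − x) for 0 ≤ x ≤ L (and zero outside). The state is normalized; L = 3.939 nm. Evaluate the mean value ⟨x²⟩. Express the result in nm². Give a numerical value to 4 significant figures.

The expectation value is the |Ψ|²-weighted average of x^2: ∫ x^2|Ψ|² dx.
Evaluating both integrals, ⟨x²⟩ = 2·L^2/7.
Putting L = 3.939 gives 4.4331.

⟨x^2⟩ ≈ 4.433 nm^2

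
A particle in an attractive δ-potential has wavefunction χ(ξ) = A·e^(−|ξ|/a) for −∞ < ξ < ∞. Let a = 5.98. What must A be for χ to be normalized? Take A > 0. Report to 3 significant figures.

Require ∫ |χ|² dξ = 1 over the whole domain.
With χ = A·e^(−|ξ|/a), the integral evaluates to A²·[a].
Setting this equal to 1 gives A² = 1/(a).
With a = 5.98: A² = 0.1672 and A = 0.4089.

A ≈ 0.409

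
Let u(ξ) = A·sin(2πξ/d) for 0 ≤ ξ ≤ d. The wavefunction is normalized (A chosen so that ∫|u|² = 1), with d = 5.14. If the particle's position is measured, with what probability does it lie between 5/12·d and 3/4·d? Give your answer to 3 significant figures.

P ≈ 0.264

The probability is P = ∫ |u|² dξ over [5/12·d, 3/4·d].
The normalization integral ∫|u|²dξ over the whole domain equals d/2·A², and A² cancels in the ratio.
In terms of t = ξ/d (A² and the length scale cancel between numerator and denominator), P = [∫_{5/12}^{3/4} sin(2·π·t)^2 dt] / [∫_{0}^{1} sin(2·π·t)^2 dt].
With ∫ sin(2·π·t)^2 dt = t/2 - sin(4·π·t)/(8·π) + C, the region integral is -√(3)/(16·π) + 1/6 and the full one is 1/2.
Taking the ratio, P = (-√(3)/8 + π/3)/π.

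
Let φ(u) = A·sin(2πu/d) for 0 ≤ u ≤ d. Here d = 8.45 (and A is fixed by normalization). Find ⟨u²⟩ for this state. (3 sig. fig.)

⟨u²⟩ = ∫ u^2 |φ|² du over the full domain.
With ∫₀^d sin²(nπu/d) du = d/2, the ratio of the moment integral to the normalization integral gives ⟨u²⟩ = -d^2/(8·π^2) + d^2/3.
Putting d = 8.45 gives 22.90.

⟨u^2⟩ ≈ 22.9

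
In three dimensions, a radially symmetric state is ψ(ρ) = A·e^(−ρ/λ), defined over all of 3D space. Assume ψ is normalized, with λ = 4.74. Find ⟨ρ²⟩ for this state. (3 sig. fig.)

⟨ρ^2⟩ ≈ 67.4

⟨ρ²⟩ = ∫ ρ^2 |ψ|² 4πρ² dρ over the full domain.
With ∫₀^∞ ρ^4 e^(−αρ) dρ = 4!/α^5, since the A² factors cancel between numerator and denominator, ⟨ρ²⟩ = 3·λ^2.
With λ = 4.74, ⟨ρ^2⟩ = 67.40.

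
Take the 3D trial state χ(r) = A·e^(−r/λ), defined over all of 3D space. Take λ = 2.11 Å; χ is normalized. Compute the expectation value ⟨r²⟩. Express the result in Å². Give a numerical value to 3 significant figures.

⟨r^2⟩ ≈ 13.4 Å^2

By definition ⟨r²⟩ = ∫ r^2 |χ(r)|² 4πr² dr.
Evaluating both integrals, ⟨r²⟩ = 3·λ^2.
With λ = 2.11, ⟨r^2⟩ = 13.36.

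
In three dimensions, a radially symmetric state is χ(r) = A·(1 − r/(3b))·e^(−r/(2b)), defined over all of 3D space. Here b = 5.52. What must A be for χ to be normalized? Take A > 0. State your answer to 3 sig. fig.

The normalization condition is ∫|χ|² 4πr² dr = 1 from 0 to ∞.
Using ∫₀^∞ rⁿ e^(−αr) dr = n!/αⁿ⁺¹, the integral (without the A² prefactor) comes out to 8·π·b^3/3.
Plugging in b = 5.52 yields A = 0.02664.

A ≈ 0.0266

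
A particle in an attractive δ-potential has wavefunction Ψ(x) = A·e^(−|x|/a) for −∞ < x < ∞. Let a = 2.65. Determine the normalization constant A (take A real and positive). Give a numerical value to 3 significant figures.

Normalization requires ∫|Ψ|² dx = 1, integrated from −∞ to ∞.
The integral (without the A² prefactor) comes out to a.
So A² = (a)^(−1).
Substituting a = 2.65 gives A² = 0.3774, so A = 0.6143.

A ≈ 0.614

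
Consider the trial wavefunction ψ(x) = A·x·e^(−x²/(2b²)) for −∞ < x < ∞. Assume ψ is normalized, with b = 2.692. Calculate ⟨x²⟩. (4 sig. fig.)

⟨x²⟩ = ∫ x^2 |ψ|² dx over the full domain.
Using the Gaussian integral ∫_{−∞}^{∞} e^(−αx²) dx = √(π/α), since the A² factors cancel between numerator and denominator, ⟨x²⟩ = 3·b^2/2.
Putting b = 2.692 gives 10.870.

⟨x^2⟩ ≈ 10.87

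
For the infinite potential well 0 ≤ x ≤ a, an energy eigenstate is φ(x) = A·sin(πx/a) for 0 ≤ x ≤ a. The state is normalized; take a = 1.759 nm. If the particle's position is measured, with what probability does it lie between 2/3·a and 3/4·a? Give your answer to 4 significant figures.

|φ|² is the probability density, so P = ∫_{2/3·a}^{3/4·a} |φ|² dx.
Since A² = 1/(a/2), this is the region integral divided by the full normalization integral.
Let u = x/a; then A² and the length scale cancel, so P = ∫_{2/3}^{3/4} sin(π·u)^2 du ÷ ∫_{0}^{1} sin(π·u)^2 du.
With ∫ sin(π·u)^2 du = u/2 - sin(2·π·u)/(4·π) + C, the region integral is -√(3)/(8·π) + 1/24 + 1/(4·π) and the full one is 1/2.
This works out to P = (-3·√(3) + π + 6)/(12·π).

P ≈ 0.1047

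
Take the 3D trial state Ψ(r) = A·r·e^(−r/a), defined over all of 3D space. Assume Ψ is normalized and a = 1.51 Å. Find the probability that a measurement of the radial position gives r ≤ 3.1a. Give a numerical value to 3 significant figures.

P = ∫ |Ψ|² 4πr² dr over r ≤ 3.1a.
A² is fixed by ∫₀^∞ 4πr²|Ψ|² dr = 1, i.e. A² = (3·π·a^5)^(−1).
Let u = r/a; then A², 4π and the length scale all cancel, so P = ∫_{0}^{3.1} u^4·e^(-2·u) du ÷ ∫_{0}^{∞} u^4·e^(-2·u) du.
Using ∫ u^4·e^(-2·u) du = -(u^4/2 + u^3 + 3·u^2/2 + 3·u/2 + 3/4)·e^(-2·u), the numerator is ≈ 0.55562 and the denominator is 3/4.
Taking the ratio yields P = 0.7408.

P ≈ 0.741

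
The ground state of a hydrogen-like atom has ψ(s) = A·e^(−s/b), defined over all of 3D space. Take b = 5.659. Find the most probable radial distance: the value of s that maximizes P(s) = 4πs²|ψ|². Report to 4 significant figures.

The maximum of P(s) = 4πs²|ψ|² occurs where its derivative vanishes.
This gives s = b.
With b = 5.659, the most probable radial distance is 5.6590.

s ≈ 5.659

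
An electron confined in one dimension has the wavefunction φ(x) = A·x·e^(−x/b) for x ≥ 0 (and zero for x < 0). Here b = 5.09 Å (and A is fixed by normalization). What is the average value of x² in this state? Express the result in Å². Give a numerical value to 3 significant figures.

⟨x^2⟩ ≈ 77.7 Å^2

⟨x²⟩ = ∫ x^2 |φ|² dx over the full domain.
With ∫₀^∞ x^4 e^(−αx) dx = 4!/α^5, evaluating both integrals, ⟨x²⟩ = 3·b^2.
With b = 5.09, ⟨x^2⟩ = 77.72.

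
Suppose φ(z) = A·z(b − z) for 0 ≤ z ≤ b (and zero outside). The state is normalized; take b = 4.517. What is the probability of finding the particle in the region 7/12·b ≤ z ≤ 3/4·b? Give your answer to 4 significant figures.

P ≈ 0.2431

The probability is P = ∫ |φ|² dz over [7/12·b, 3/4·b].
With A² fixed by ∫|φ|² = 1, i.e. A² = (b^5/30)^(−1), substitute and integrate.
In terms of u = z/b (A² and the length scale cancel between numerator and denominator), P = [∫_{7/12}^{3/4} u^2·(1 - u)^2 du] / [∫_{0}^{1} u^2·(1 - u)^2 du].
Using ∫ u^2·(1 - u)^2 du = u^3·(6·u^2 - 15·u + 10)/30, the numerator is ≈ 0.00810346 and the denominator is 1/30.
Taking the ratio, P = 0.24310.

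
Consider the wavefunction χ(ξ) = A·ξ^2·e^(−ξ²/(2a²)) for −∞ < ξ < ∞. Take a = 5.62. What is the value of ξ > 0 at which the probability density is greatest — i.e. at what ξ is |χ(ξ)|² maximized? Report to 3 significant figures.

ξ ≈ 7.95

Set d/dξ [|χ(ξ)|²] = 0 and solve for ξ > 0.
This gives ξ = √(2)·a.
With a = 5.62, the value of ξ > 0 at which the probability density is greatest is 7.948.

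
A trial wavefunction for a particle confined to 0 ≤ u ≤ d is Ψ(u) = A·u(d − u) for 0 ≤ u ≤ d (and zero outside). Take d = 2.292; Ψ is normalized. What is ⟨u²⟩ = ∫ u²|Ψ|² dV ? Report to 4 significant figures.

The expectation value is the |Ψ|²-weighted average of u^2: ∫ u^2|Ψ|² du.
Expanding the polynomial and integrating term by term, since the A² factors cancel between numerator and denominator, ⟨u²⟩ = 2·d^2/7.
Putting d = 2.292 gives 1.5009.

⟨u^2⟩ ≈ 1.501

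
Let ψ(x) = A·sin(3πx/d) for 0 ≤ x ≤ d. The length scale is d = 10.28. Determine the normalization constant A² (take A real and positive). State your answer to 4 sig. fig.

We need A² ∫|f|² dx = 1, taking the integral from 0 to d.
Carrying out the integral gives A² · d/2.
Substituting d = 10.28 gives A² = 0.19455, so A = 0.44108.

A^2 ≈ 0.1946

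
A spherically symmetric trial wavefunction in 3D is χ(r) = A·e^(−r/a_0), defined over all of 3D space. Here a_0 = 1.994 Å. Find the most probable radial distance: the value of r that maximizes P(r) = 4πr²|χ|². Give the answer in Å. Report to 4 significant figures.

r ≈ 1.994 Å

Set d/dr [P(r) = 4πr²|χ|²] = 0 and solve for r > 0.
This gives r = a_0.
With a_0 = 1.994, the most probable radial distance is 1.9940 Å.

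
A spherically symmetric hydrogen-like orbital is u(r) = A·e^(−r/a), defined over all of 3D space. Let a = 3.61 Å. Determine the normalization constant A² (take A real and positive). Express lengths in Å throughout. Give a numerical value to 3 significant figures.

Require ∫ |u|² 4πr² dr = 1 over the whole domain.
(Spherical symmetry: dV = 4πr² dr.)
Recall ∫₀^∞ r^m e^(−r/β) dr = m!·β^(m+1), the integral (without the A² prefactor) comes out to π·a^3.
So A² = (π·a^3)^(−1).
With a = 3.61: A² = 0.006766 and A = 0.08226.

A^2 ≈ 0.00677 Å^(-3)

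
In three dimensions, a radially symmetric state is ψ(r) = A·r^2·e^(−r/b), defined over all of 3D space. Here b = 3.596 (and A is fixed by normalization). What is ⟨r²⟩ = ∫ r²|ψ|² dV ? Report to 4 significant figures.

⟨r²⟩ = ∫ r^2 |ψ|² 4πr² dr over the full domain.
Evaluating both integrals, ⟨r²⟩ = 14·b^2.
Putting b = 3.596 gives 181.04.

⟨r^2⟩ ≈ 181.0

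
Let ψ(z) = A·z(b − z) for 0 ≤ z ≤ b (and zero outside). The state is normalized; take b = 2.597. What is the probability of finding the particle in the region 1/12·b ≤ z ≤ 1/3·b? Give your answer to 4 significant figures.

P ≈ 0.2048

|ψ|² is the probability density, so P = ∫_{1/12·b}^{1/3·b} |ψ|² dz.
With A² fixed by ∫|ψ|² = 1, i.e. A² = (b^5/30)^(−1), substitute and integrate.
In terms of u = z/b (A² and the length scale cancel between numerator and denominator), P = [∫_{1/12}^{1/3} u^2·(1 - u)^2 du] / [∫_{0}^{1} u^2·(1 - u)^2 du].
Using ∫ u^2·(1 - u)^2 du = u^3·(6·u^2 - 15·u + 10)/30, the numerator is ≈ 0.00682629 and the denominator is 1/30.
The result is P = 0.20479.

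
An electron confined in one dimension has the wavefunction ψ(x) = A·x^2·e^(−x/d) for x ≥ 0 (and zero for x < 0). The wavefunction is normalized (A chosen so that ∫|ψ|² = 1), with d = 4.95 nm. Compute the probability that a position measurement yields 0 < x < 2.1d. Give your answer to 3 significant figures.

P ≈ 0.410

The probability is P = ∫ |ψ|² dx over [0, 2.1d].
Since A² = 1/(3·d^5/4), this is the region integral divided by the full normalization integral.
Let u = x/d; then A² and the length scale cancel, so P = ∫_{0}^{2.1} u^4·e^(-2·u) du ÷ ∫_{0}^{∞} u^4·e^(-2·u) du.
An antiderivative of u^4·e^(-2·u) is -(u^4/2 + u^3 + 3·u^2/2 + 3·u/2 + 3/4)·e^(-2·u); evaluating from 0 to 2.1 gives ≈ 0.30763, while the full integral is 3/4.
The result is P = 0.4102.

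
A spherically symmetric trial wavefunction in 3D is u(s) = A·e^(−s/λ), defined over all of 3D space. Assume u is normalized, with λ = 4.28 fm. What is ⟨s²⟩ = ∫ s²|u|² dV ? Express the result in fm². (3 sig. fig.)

⟨s²⟩ = ∫ s^2 |u|² 4πs² ds over the full domain.
Evaluating both integrals, ⟨s²⟩ = 3·λ^2.
Putting λ = 4.28 gives 54.96.

⟨s^2⟩ ≈ 55.0 fm^2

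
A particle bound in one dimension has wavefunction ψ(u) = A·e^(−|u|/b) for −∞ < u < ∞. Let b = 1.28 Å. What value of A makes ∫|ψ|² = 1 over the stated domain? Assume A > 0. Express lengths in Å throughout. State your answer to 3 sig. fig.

We need A² ∫|f|² du = 1, taking the integral from −∞ to ∞.
Using ∫₀^∞ uⁿ e^(−αu) du = n!/αⁿ⁺¹, the integral (without the A² prefactor) comes out to b.
Setting this equal to 1 gives A² = 1/(b).
Substituting b = 1.28 gives A² = 0.7813, so A = 0.8839.

A ≈ 0.884 Å^(-1/2)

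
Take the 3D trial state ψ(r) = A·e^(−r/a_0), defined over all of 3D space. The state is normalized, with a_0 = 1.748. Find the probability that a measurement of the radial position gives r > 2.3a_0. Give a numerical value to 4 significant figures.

With dV = 4πr²dr, the probability is ∫|ψ|² dV over r > 2.3a_0.
Normalization gives A² = 1/(π·a_0^3).
Let u = r/a_0; then A², 4π and the length scale all cancel, so P = ∫_{2.3}^{∞} u^2·e^(-2·u) du ÷ ∫_{0}^{∞} u^2·e^(-2·u) du.
An antiderivative of u^2·e^(-2·u) is -(2·u^2 + 2·u + 1)·e^(-2·u)/4; evaluating from 2.3 to ∞ gives 809·e^(-23/5)/200, while the full integral is 1/4.
The region integral divided by the full integral gives P = 0.16264.

P ≈ 0.1626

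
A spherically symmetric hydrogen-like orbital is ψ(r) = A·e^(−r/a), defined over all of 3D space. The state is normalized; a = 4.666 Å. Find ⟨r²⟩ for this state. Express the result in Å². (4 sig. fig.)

⟨r^2⟩ ≈ 65.31 Å^2

By definition ⟨r²⟩ = ∫ r^2 |ψ(r)|² 4πr² dr.
Recall ∫₀^∞ r^m e^(−r/β) dr = m!·β^(m+1), evaluating both integrals, ⟨r²⟩ = 3·a^2.
Putting a = 4.666 gives 65.315.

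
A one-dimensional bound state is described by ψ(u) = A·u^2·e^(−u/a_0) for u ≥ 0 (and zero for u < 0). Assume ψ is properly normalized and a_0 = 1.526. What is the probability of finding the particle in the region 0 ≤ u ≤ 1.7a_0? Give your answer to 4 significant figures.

The probability is P = ∫ |ψ|² du over [0, 1.7a_0].
Since A² = 1/(3·a_0^5/4), this is the region integral divided by the full normalization integral.
In terms of t = u/a_0 (A² and the length scale cancel between numerator and denominator), P = [∫_{0}^{1.7} t^4·e^(-2·t) dt] / [∫_{0}^{∞} t^4·e^(-2·t) dt].
An antiderivative of t^4·e^(-2·t) is -(t^4/2 + t^3 + 3·t^2/2 + 3·t/2 + 3/4)·e^(-2·t); evaluating from 0 to 1.7 gives ≈ 0.191864, while the full integral is 3/4.
Taking the ratio, P = 0.25582.

P ≈ 0.2558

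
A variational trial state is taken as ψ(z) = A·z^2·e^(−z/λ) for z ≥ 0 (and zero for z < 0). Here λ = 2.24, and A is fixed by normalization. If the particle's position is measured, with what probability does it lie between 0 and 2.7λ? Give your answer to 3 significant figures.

P ≈ 0.627

|ψ|² is the probability density, so P = ∫_{0}^{2.7λ} |ψ|² dz.
With A² fixed by ∫|ψ|² = 1, i.e. A² = (3·λ^5/4)^(−1), substitute and integrate.
In terms of u = z/λ (A² and the length scale cancel between numerator and denominator), P = [∫_{0}^{2.7} u^4·e^(-2·u) du] / [∫_{0}^{∞} u^4·e^(-2·u) du].
An antiderivative of u^4·e^(-2·u) is -(u^4/2 + u^3 + 3·u^2/2 + 3·u/2 + 3/4)·e^(-2·u); evaluating from 0 to 2.7 gives ≈ 0.47002, while the full integral is 3/4.
Taking the ratio, P = 0.6267.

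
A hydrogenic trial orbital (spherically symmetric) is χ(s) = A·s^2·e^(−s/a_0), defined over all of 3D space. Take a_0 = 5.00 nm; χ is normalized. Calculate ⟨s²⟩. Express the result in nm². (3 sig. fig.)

⟨s²⟩ = ∫ s^2 |χ|² 4πs² ds over the full domain.
The ratio of the moment integral to the normalization integral gives ⟨s²⟩ = 14·a_0^2.
Putting a_0 = 5.00 gives 350.0.

⟨s^2⟩ ≈ 350 nm^2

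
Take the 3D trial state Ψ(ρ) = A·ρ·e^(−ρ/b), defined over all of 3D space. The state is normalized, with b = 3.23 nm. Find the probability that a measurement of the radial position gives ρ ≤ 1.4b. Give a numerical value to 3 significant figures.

P ≈ 0.152

Integrate the radial probability density 4πρ²|Ψ|² over ρ ≤ 1.4b.
Normalization gives A² = 1/(3·π·b^5).
Substituting u = ρ/b, A², 4π and the length scale all cancel in the ratio: P = ∫_{0}^{1.4} u^4·e^(-2·u) du / ∫_{0}^{∞} u^4·e^(-2·u) du.
Using ∫ u^4·e^(-2·u) du = -(u^4/2 + u^3 + 3·u^2/2 + 3·u/2 + 3/4)·e^(-2·u), the numerator is ≈ 0.11424 and the denominator is 3/4.
The region integral divided by the full integral gives P = 0.1523.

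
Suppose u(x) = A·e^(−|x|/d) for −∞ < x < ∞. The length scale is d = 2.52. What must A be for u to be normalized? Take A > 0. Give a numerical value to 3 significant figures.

A ≈ 0.630

Require ∫ |u|² dx = 1 over the whole domain.
The integral (without the A² prefactor) comes out to d.
So A² = (d)^(−1).
With d = 2.52: A² = 0.3968 and A = 0.6299.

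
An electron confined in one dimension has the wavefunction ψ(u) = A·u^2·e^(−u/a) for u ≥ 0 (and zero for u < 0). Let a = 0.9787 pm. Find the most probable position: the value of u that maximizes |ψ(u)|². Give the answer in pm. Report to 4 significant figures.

Set d/du [|ψ(u)|²] = 0 and solve for u > 0.
This gives u = 2·a.
With a = 0.9787, the most probable position is 1.9574 pm.

u ≈ 1.957 pm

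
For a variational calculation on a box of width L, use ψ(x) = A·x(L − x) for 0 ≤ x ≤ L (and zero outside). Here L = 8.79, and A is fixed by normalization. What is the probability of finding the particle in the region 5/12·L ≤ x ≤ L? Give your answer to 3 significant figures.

The probability is P = ∫ |ψ|² dx over [5/12·L, L].
Since A² = 1/(L^5/30), this is the region integral divided by the full normalization integral.
Substituting u = x/L, A² and the length scale cancel in the ratio: P = ∫_{5/12}^{1} u^2·(1 - u)^2 du / ∫_{0}^{1} u^2·(1 - u)^2 du.
With ∫ u^2·(1 - u)^2 du = u^3·(6·u^2 - 15·u + 10)/30 + C, the region integral is ≈ 0.021779 and the full one is 1/30.
Taking the ratio, P = 0.6534.

P ≈ 0.653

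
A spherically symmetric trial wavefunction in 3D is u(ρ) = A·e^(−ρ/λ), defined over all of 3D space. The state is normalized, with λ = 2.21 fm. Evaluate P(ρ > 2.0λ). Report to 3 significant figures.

With dV = 4πρ²dρ, the probability is ∫|u|² dV over ρ > 2.0λ.
Normalization gives A² = 1/(π·λ^3).
Substituting t = ρ/λ, A², 4π and the length scale all cancel in the ratio: P = ∫_{2.0}^{∞} t^2·e^(-2·t) dt / ∫_{0}^{∞} t^2·e^(-2·t) dt.
Using ∫ t^2·e^(-2·t) dt = -(2·t^2 + 2·t + 1)·e^(-2·t)/4, the numerator is 13·e^(-4)/4 and the denominator is 1/4.
Taking the ratio yields P = 0.2381.

P ≈ 0.238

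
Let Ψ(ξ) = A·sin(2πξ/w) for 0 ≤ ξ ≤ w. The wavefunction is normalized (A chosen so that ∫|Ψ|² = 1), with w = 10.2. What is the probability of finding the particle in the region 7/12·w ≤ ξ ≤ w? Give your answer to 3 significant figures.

The probability is P = ∫ |Ψ|² dξ over [7/12·w, w].
With A² fixed by ∫|Ψ|² = 1, i.e. A² = (w/2)^(−1), substitute and integrate.
Substituting u = ξ/w, A² and the length scale cancel in the ratio: P = ∫_{7/12}^{1} sin(2·π·u)^2 du / ∫_{0}^{1} sin(2·π·u)^2 du.
Using ∫ sin(2·π·u)^2 du = u/2 - sin(4·π·u)/(8·π), the numerator is √(3)/(16·π) + 5/24 and the denominator is 1/2.
Evaluating gives P = √(3)/(8·π) + 5/12.

P ≈ 0.486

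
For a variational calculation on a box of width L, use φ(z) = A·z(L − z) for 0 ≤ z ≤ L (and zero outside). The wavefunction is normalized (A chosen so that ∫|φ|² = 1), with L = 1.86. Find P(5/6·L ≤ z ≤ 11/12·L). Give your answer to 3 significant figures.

P ≈ 0.0304

|φ|² is the probability density, so P = ∫_{5/6·L}^{11/12·L} |φ|² dz.
The normalization integral ∫|φ|²dz over the whole domain equals L^5/30·A², and A² cancels in the ratio.
In terms of u = z/L (A² and the length scale cancel between numerator and denominator), P = [∫_{5/6}^{11/12} u^2·(1 - u)^2 du] / [∫_{0}^{1} u^2·(1 - u)^2 du].
An antiderivative of u^2·(1 - u)^2 is u^3·(6·u^2 - 15·u + 10)/30; evaluating from 5/6 to 11/12 gives ≈ 0.0010135, while the full integral is 1/30.
The result is P = 0.03041.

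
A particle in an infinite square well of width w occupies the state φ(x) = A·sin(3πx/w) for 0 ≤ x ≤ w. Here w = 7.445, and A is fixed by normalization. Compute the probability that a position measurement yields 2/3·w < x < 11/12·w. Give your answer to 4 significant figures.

P ≈ 0.3031

P = ∫_{2/3·w}^{11/12·w} |φ(x)|² dx.
Since A² = 1/(w/2), this is the region integral divided by the full normalization integral.
In terms of u = x/w (A² and the length scale cancel between numerator and denominator), P = [∫_{2/3}^{11/12} sin(3·π·u)^2 du] / [∫_{0}^{1} sin(3·π·u)^2 du].
With ∫ sin(3·π·u)^2 du = u/2 - sin(6·π·u)/(12·π) + C, the region integral is 1/(12·π) + 1/8 and the full one is 1/2.
This works out to P = (2 + 3·π)/(12·π).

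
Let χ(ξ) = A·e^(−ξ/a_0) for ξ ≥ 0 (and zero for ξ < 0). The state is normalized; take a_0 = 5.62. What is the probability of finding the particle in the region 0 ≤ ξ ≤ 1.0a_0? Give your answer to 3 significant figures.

P ≈ 0.865

|χ|² is the probability density, so P = ∫_{0}^{1.0a_0} |χ|² dξ.
The normalization integral ∫|χ|²dξ over the whole domain equals a_0/2·A², and A² cancels in the ratio.
In terms of u = ξ/a_0 (A² and the length scale cancel between numerator and denominator), P = [∫_{0}^{1.0} e^(-2·u) du] / [∫_{0}^{∞} e^(-2·u) du].
Using ∫ e^(-2·u) du = -e^(-2·u)/2, the numerator is 1/2 - e^(-2)/2 and the denominator is 1/2.
Evaluating gives P = 0.8647.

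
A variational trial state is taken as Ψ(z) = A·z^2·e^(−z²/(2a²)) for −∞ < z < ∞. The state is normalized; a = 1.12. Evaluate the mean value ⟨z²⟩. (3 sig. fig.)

The expectation value is the |Ψ|²-weighted average of z^2: ∫ z^2|Ψ|² dz.
Since the A² factors cancel between numerator and denominator, ⟨z²⟩ = 5·a^2/2.
Putting a = 1.12 gives 3.136.

⟨z^2⟩ ≈ 3.14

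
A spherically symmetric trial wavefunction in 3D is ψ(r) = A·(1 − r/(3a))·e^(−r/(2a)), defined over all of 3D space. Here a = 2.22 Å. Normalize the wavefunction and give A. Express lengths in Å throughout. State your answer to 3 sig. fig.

We need A² ∫|f|² 4πr² dr = 1, taking the integral from 0 to ∞.
In 3D with spherical symmetry the volume element is 4πr² dr.
The integral (without the A² prefactor) comes out to 8·π·a^3/3.
So A² = (8·π·a^3/3)^(−1).
Plugging in a = 2.22 yields A = 0.1045.

A ≈ 0.104 Å^(-3/2)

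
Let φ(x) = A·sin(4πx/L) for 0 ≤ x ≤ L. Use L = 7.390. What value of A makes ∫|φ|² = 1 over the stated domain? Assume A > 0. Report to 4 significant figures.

A ≈ 0.5202

We need A² ∫|f|² dx = 1, taking the integral from 0 to L.
The integral (without the A² prefactor) comes out to L/2.
Hence A² = 1/[L/2].
Substituting L = 7.390 gives A² = 0.27064, so A = 0.52023.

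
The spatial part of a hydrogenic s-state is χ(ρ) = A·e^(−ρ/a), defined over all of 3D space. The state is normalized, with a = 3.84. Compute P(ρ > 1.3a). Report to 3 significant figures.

P ≈ 0.518

Integrate the radial probability density 4πρ²|χ|² over ρ > 1.3a.
The full normalization integral is A²·[π·a^3] = 1, fixing A².
Substituting u = ρ/a, A², 4π and the length scale all cancel in the ratio: P = ∫_{1.3}^{∞} u^2·e^(-2·u) du / ∫_{0}^{∞} u^2·e^(-2·u) du.
An antiderivative of u^2·e^(-2·u) is -(2·u^2 + 2·u + 1)·e^(-2·u)/4; evaluating from 1.3 to ∞ gives 349·e^(-13/5)/200, while the full integral is 1/4.
The region integral divided by the full integral gives P = 0.5184.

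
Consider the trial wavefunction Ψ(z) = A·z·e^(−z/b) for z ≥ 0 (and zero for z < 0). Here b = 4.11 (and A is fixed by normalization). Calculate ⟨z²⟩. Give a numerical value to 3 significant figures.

⟨z^2⟩ ≈ 50.7

⟨z²⟩ = ∫ z^2 |Ψ|² dz over the full domain.
Recall ∫₀^∞ z^m e^(−z/β) dz = m!·β^(m+1), evaluating both integrals, ⟨z²⟩ = 3·b^2.
With b = 4.11, ⟨z^2⟩ = 50.68.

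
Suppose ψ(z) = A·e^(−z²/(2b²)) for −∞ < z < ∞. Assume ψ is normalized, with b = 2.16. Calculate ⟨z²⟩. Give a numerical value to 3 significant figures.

The expectation value is the |ψ|²-weighted average of z^2: ∫ z^2|ψ|² dz.
Using the Gaussian integral ∫_{−∞}^{∞} e^(−αz²) dz = √(π/α), since the A² factors cancel between numerator and denominator, ⟨z²⟩ = b^2/2.
Putting b = 2.16 gives 2.333.

⟨z^2⟩ ≈ 2.33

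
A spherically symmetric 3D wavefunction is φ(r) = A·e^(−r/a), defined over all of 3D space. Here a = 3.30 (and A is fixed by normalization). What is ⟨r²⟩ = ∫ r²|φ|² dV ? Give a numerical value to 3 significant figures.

⟨r^2⟩ ≈ 32.7

The expectation value is the |φ|²-weighted average of r^2: ∫ r^2|φ|² 4πr² dr.
Using ∫₀^∞ rⁿ e^(−αr) dr = n!/αⁿ⁺¹, since the A² factors cancel between numerator and denominator, ⟨r²⟩ = 3·a^2.
Putting a = 3.30 gives 32.67.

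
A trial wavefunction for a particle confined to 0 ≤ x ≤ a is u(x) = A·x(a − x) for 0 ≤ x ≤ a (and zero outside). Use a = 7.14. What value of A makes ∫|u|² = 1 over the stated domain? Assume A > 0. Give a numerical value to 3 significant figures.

Normalization requires ∫|u|² dx = 1, integrated from 0 to a.
Expanding the polynomial and integrating term by term, ∫|u|² dx = A²·(a^5/30).
Hence A² = 1/[a^5/30].
Substituting a = 7.14 gives A² = 0.001617, so A = 0.04021.

A ≈ 0.0402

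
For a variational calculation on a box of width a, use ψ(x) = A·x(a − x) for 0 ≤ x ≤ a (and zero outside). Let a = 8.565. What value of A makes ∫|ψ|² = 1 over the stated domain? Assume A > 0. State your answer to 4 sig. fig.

Require ∫ |ψ|² dx = 1 over the whole domain.
With ψ = A·x(a − x), the integral evaluates to A²·[a^5/30].
Plugging in a = 8.565 yields A = 0.025512.

A ≈ 0.02551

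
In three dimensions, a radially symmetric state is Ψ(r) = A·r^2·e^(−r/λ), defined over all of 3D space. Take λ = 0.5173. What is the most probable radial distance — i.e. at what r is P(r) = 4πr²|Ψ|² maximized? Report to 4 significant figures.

Set d/dr [P(r) = 4πr²|Ψ|²] = 0 and solve for r > 0.
Solving yields r = 3·λ.
With λ = 0.5173, the most probable radial distance is 1.5519.

r ≈ 1.552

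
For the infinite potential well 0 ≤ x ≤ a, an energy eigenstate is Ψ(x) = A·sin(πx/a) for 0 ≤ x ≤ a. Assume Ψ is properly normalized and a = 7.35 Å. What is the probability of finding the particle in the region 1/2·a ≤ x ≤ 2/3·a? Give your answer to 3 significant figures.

P ≈ 0.304

|Ψ|² is the probability density, so P = ∫_{1/2·a}^{2/3·a} |Ψ|² dx.
With A² fixed by ∫|Ψ|² = 1, i.e. A² = (a/2)^(−1), substitute and integrate.
Let u = x/a; then A² and the length scale cancel, so P = ∫_{1/2}^{2/3} sin(π·u)^2 du ÷ ∫_{0}^{1} sin(π·u)^2 du.
Using ∫ sin(π·u)^2 du = u/2 - sin(2·π·u)/(4·π), the numerator is √(3)/(8·π) + 1/12 and the denominator is 1/2.
Evaluating gives P = (√(3)/4 + π/6)/π.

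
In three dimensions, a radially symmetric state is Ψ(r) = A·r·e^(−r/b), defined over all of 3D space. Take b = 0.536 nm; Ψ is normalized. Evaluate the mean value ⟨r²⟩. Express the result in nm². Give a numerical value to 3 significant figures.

The expectation value is the |Ψ|²-weighted average of r^2: ∫ r^2|Ψ|² 4πr² dr.
Since the A² factors cancel between numerator and denominator, ⟨r²⟩ = 15·b^2/2.
With b = 0.536, ⟨r^2⟩ = 2.155.

⟨r^2⟩ ≈ 2.15 nm^2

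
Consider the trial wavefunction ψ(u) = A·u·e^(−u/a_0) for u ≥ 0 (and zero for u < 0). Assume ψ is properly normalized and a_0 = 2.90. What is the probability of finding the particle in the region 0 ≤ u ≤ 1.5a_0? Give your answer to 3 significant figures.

P ≈ 0.577

|ψ|² is the probability density, so P = ∫_{0}^{1.5a_0} |ψ|² du.
Since A² = 1/(a_0^3/4), this is the region integral divided by the full normalization integral.
In terms of t = u/a_0 (A² and the length scale cancel between numerator and denominator), P = [∫_{0}^{1.5} t^2·e^(-2·t) dt] / [∫_{0}^{∞} t^2·e^(-2·t) dt].
With ∫ t^2·e^(-2·t) dt = -(2·t^2 + 2·t + 1)·e^(-2·t)/4 + C, the region integral is 1/4 - 17·e^(-3)/8 and the full one is 1/4.
Evaluating gives P = 0.5768.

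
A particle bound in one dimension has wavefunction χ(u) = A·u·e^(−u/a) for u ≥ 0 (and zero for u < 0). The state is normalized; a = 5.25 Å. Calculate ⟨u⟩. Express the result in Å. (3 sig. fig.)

⟨u⟩ = ∫ u |χ|² du over the full domain.
Since the A² factors cancel between numerator and denominator, ⟨u⟩ = 3·a/2.
Putting a = 5.25 gives 7.875.

⟨u⟩ ≈ 7.88 Å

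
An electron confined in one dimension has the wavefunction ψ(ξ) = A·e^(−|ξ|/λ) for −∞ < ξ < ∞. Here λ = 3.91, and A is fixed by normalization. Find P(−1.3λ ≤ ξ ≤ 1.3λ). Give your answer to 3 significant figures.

P ≈ 0.926

The probability is P = ∫ |ψ|² dξ over [−1.3λ, 1.3λ].
The normalization integral ∫|ψ|²dξ over the whole domain equals λ·A², and A² cancels in the ratio.
By symmetry take twice the ξ ≥ 0 contribution in numerator and denominator; the 2's cancel. Let u = ξ/λ; then A² and the length scale cancel, so P = ∫_{0}^{1.3} e^(-2·u) du ÷ ∫_{0}^{∞} e^(-2·u) du.
An antiderivative of e^(-2·u) is -e^(-2·u)/2; evaluating from 0 to 1.3 gives 1/2 - e^(-13/5)/2, while the full integral is 1/2.
This works out to P = 0.9257.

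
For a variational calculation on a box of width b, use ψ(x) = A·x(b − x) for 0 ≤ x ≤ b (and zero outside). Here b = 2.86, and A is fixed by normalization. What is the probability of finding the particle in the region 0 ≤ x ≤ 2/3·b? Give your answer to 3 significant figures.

P ≈ 0.790

|ψ|² is the probability density, so P = ∫_{0}^{2/3·b} |ψ|² dx.
With A² fixed by ∫|ψ|² = 1, i.e. A² = (b^5/30)^(−1), substitute and integrate.
Substituting u = x/b, A² and the length scale cancel in the ratio: P = ∫_{0}^{2/3} u^2·(1 - u)^2 du / ∫_{0}^{1} u^2·(1 - u)^2 du.
An antiderivative of u^2·(1 - u)^2 is u^3·(6·u^2 - 15·u + 10)/30; evaluating from 0 to 2/3 gives 32/1215, while the full integral is 1/30.
This works out to P = 64/81.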